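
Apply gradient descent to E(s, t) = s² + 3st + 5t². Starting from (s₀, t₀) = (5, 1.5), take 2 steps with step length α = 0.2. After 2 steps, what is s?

3.96

∇E = (2s + 3t, 3s + 10t)
Step 1: at (5, 1.5), ∇E = (14.5, 30) → (5, 1.5) − 0.2·(14.5, 30) = (2.1, -4.5)
Step 2: at (2.1, -4.5), ∇E = (-9.3, -38.7) → (2.1, -4.5) − 0.2·(-9.3, -38.7) = (3.96, 3.24)
s = 3.96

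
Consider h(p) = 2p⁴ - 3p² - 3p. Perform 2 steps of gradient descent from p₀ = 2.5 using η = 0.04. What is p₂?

-0.28247936

h′(p) = 8p³ - 6p - 3
p₁ = 2.5 − 0.04·107 = -1.78
p₂ = -1.78 − 0.04·(-37.438016) = -0.28247936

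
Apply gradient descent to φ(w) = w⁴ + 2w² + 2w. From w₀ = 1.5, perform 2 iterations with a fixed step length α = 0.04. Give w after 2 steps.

0.41565696

φ′(w) = 4w³ + 4w + 2
w₁ = 1.5 − 0.04·21.5 = 0.64
w₂ = 0.64 − 0.04·5.608576 = 0.41565696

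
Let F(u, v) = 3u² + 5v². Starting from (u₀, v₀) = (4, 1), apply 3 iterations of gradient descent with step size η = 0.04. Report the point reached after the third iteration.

(1.755904, 0.216)

∇F = (6u, 10v)
(u₁, v₁) = (4, 1) − 0.04·(24, 10) = (3.04, 0.6)
(u₂, v₂) = (3.04, 0.6) − 0.04·(18.24, 6) = (2.3104, 0.36)
(u₃, v₃) = (2.3104, 0.36) − 0.04·(13.8624, 3.6) = (1.755904, 0.216)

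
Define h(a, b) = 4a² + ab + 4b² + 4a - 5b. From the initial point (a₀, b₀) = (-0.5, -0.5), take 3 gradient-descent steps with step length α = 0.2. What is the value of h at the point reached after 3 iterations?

-2.180608

∇h = (8a + b + 4, a + 8b - 5)
(a₁, b₁) = (-0.5, -0.5) − 0.2·(-0.5, -9.5) = (-0.4, 1.4)
(a₂, b₂) = (-0.4, 1.4) − 0.2·(2.2, 5.8) = (-0.84, 0.24)
(a₃, b₃) = (-0.84, 0.24) − 0.2·(-2.48, -3.92) = (-0.344, 1.024)
h(-0.344, 1.024) = -2.180608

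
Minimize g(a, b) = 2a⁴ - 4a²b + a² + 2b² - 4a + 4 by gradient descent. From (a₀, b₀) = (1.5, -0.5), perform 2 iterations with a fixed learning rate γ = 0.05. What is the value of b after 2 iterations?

0.042

∇g = (8a³ - 8ab + 2a - 4, -4a² + 4b)
(a₁, b₁) = (1.5, -0.5) − 0.05·(32, -11) = (-0.1, 0.05)
(a₂, b₂) = (-0.1, 0.05) − 0.05·(-4.168, 0.16) = (0.1084, 0.042)
b = 0.042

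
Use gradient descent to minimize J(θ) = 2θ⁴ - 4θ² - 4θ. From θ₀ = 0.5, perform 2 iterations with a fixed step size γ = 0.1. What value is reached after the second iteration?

J′(θ) = 8θ³ - 8θ - 4
θ₁ = 0.5 − 0.1·(-7) = 1.2
θ₂ = 1.2 − 0.1·0.224 = 1.1776

1.1776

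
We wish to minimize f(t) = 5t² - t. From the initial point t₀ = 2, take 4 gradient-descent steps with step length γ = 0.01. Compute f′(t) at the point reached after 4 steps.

12.4659

f′(t) = 10t - 1
Step 1: f′(2) = 19; t₁ = 2 − 0.01·19 = 1.81
Step 2: f′(1.81) = 17.1; t₂ = 1.81 − 0.01·17.1 = 1.639
Step 3: f′(1.639) = 15.39; t₃ = 1.639 − 0.01·15.39 = 1.4851
Step 4: f′(1.4851) = 13.851; t₄ = 1.4851 − 0.01·13.851 = 1.34659
f′(t) at (1.34659) = 12.4659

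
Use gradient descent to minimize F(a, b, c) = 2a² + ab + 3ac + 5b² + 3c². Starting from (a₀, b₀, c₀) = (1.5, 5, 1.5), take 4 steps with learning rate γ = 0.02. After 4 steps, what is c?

0.68864784

∇F = (4a + b + 3c, a + 10b, 3a + 6c)
(a₁, b₁, c₁) = (1.5, 5, 1.5) − 0.02·(15.5, 51.5, 13.5) = (1.19, 3.97, 1.23)
(a₂, b₂, c₂) = (1.19, 3.97, 1.23) − 0.02·(12.42, 40.89, 10.95) = (0.9416, 3.1522, 1.011)
(a₃, b₃, c₃) = (0.9416, 3.1522, 1.011) − 0.02·(9.9516, 32.4636, 8.8908) = (0.742568, 2.502928, 0.833184)
(a₄, b₄, c₄) = (0.742568, 2.502928, 0.833184) − 0.02·(7.972752, 25.771848, 7.226808) = (0.58311296, 1.98749104, 0.68864784)
c = 0.68864784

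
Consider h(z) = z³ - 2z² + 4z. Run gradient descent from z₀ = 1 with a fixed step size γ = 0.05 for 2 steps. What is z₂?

0.711625

h′(z) = 3z² - 4z + 4
z₁ = 1 − 0.05·3 = 0.85
z₂ = 0.85 − 0.05·2.7675 = 0.711625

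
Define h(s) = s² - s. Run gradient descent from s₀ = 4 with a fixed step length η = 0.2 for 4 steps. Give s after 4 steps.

0.9536

h′(s) = 2s - 1
s₁ = 4 − 0.2·7 = 2.6
s₂ = 2.6 − 0.2·4.2 = 1.76
s₃ = 1.76 − 0.2·2.52 = 1.256
s₄ = 1.256 − 0.2·1.512 = 0.9536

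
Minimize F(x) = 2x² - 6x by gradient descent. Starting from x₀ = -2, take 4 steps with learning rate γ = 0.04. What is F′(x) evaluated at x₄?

F′(x) = 4x - 6
Step 1: F′(-2) = -14; x₁ = -2 − 0.04·(-14) = -1.44
Step 2: F′(-1.44) = -11.76; x₂ = -1.44 − 0.04·(-11.76) = -0.9696
Step 3: F′(-0.9696) = -9.8784; x₃ = -0.9696 − 0.04·(-9.8784) = -0.574464
Step 4: F′(-0.574464) = -8.297856; x₄ = -0.574464 − 0.04·(-8.297856) = -0.24254976
F′(x) at (-0.24254976) = -6.97019904

-6.97019904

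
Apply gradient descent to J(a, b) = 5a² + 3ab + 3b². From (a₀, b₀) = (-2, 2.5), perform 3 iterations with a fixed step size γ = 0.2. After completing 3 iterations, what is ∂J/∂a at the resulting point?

13.76

∇J = (10a + 3b, 3a + 6b)
Step 1: at (-2, 2.5), ∇J = (-12.5, 9) → (-2, 2.5) − 0.2·(-12.5, 9) = (0.5, 0.7)
Step 2: at (0.5, 0.7), ∇J = (7.1, 5.7) → (0.5, 0.7) − 0.2·(7.1, 5.7) = (-0.92, -0.44)
Step 3: at (-0.92, -0.44), ∇J = (-10.52, -5.4) → (-0.92, -0.44) − 0.2·(-10.52, -5.4) = (1.184, 0.64)
∂J/∂a at (1.184, 0.64) = 13.76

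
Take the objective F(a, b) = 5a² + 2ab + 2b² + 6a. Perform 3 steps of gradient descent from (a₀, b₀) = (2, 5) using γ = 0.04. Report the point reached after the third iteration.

∇F = (10a + 2b + 6, 2a + 4b)
Step 1: at (2, 5), ∇F = (36, 24) → (2, 5) − 0.04·(36, 24) = (0.56, 4.04)
Step 2: at (0.56, 4.04), ∇F = (19.68, 17.28) → (0.56, 4.04) − 0.04·(19.68, 17.28) = (-0.2272, 3.3488)
Step 3: at (-0.2272, 3.3488), ∇F = (10.4256, 12.9408) → (-0.2272, 3.3488) − 0.04·(10.4256, 12.9408) = (-0.644224, 2.831168)

(-0.644224, 2.831168)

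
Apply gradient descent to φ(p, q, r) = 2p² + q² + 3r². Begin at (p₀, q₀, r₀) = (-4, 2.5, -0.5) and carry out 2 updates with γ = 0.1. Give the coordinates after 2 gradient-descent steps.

∇φ = (4p, 2q, 6r)
Step 1: at (-4, 2.5, -0.5), ∇φ = (-16, 5, -3) → (-4, 2.5, -0.5) − 0.1·(-16, 5, -3) = (-2.4, 2, -0.2)
Step 2: at (-2.4, 2, -0.2), ∇φ = (-9.6, 4, -1.2) → (-2.4, 2, -0.2) − 0.1·(-9.6, 4, -1.2) = (-1.44, 1.6, -0.08)

(-1.44, 1.6, -0.08)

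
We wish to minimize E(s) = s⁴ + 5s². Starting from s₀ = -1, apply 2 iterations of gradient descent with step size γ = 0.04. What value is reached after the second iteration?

E′(s) = 4s³ + 10s
Step 1: E′(-1) = -14; s₁ = -1 − 0.04·(-14) = -0.44
Step 2: E′(-0.44) = -4.740736; s₂ = -0.44 − 0.04·(-4.740736) = -0.25037056

-0.25037056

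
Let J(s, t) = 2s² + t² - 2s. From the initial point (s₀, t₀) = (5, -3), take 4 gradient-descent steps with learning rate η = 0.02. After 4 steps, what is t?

-2.54803968

∇J = (4s - 2, 2t)
Step 1: at (5, -3), ∇J = (18, -6) → (5, -3) − 0.02·(18, -6) = (4.64, -2.88)
Step 2: at (4.64, -2.88), ∇J = (16.56, -5.76) → (4.64, -2.88) − 0.02·(16.56, -5.76) = (4.3088, -2.7648)
Step 3: at (4.3088, -2.7648), ∇J = (15.2352, -5.5296) → (4.3088, -2.7648) − 0.02·(15.2352, -5.5296) = (4.004096, -2.654208)
Step 4: at (4.004096, -2.654208), ∇J = (14.016384, -5.308416) → (4.004096, -2.654208) − 0.02·(14.016384, -5.308416) = (3.72376832, -2.54803968)
t = -2.54803968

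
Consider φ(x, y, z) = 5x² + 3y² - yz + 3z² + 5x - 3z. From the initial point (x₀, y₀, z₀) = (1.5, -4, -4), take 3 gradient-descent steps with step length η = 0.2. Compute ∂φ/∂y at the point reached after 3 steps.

∇φ = (10x + 5, 6y - z, -y + 6z - 3)
(x₁, y₁, z₁) = (1.5, -4, -4) − 0.2·(20, -20, -23) = (-2.5, 0, 0.6)
(x₂, y₂, z₂) = (-2.5, 0, 0.6) − 0.2·(-20, -0.6, 0.6) = (1.5, 0.12, 0.48)
(x₃, y₃, z₃) = (1.5, 0.12, 0.48) − 0.2·(20, 0.24, -0.24) = (-2.5, 0.072, 0.528)
∂φ/∂y at (-2.5, 0.072, 0.528) = -0.096

-0.096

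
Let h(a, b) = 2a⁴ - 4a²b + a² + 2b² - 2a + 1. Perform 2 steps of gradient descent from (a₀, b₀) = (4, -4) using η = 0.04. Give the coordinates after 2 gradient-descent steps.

(3319.13520128, 75.645696)

∇h = (8a³ - 8ab + 2a - 2, -4a² + 4b)
(a₁, b₁) = (4, -4) − 0.04·(646, -80) = (-21.84, -0.8)
(a₂, b₂) = (-21.84, -0.8) − 0.04·(-83524.380032, -1911.1424) = (3319.13520128, 75.645696)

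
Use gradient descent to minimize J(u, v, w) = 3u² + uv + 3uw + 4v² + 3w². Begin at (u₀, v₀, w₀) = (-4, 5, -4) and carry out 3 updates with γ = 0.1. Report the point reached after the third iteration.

∇J = (6u + v + 3w, u + 8v, 3u + 6w)
(u₁, v₁, w₁) = (-4, 5, -4) − 0.1·(-31, 36, -36) = (-0.9, 1.4, -0.4)
(u₂, v₂, w₂) = (-0.9, 1.4, -0.4) − 0.1·(-5.2, 10.3, -5.1) = (-0.38, 0.37, 0.11)
(u₃, v₃, w₃) = (-0.38, 0.37, 0.11) − 0.1·(-1.58, 2.58, -0.48) = (-0.222, 0.112, 0.158)

(-0.222, 0.112, 0.158)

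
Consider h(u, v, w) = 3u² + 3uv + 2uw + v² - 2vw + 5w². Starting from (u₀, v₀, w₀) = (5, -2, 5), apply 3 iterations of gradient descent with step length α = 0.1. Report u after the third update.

∇h = (6u + 3v + 2w, 3u + 2v - 2w, 2u - 2v + 10w)
Step 1: at (5, -2, 5), ∇h = (34, 1, 64) → (5, -2, 5) − 0.1·(34, 1, 64) = (1.6, -2.1, -1.4)
Step 2: at (1.6, -2.1, -1.4), ∇h = (0.5, 3.4, -6.6) → (1.6, -2.1, -1.4) − 0.1·(0.5, 3.4, -6.6) = (1.55, -2.44, -0.74)
Step 3: at (1.55, -2.44, -0.74), ∇h = (0.5, 1.25, 0.58) → (1.55, -2.44, -0.74) − 0.1·(0.5, 1.25, 0.58) = (1.5, -2.565, -0.798)
u = 1.5

1.5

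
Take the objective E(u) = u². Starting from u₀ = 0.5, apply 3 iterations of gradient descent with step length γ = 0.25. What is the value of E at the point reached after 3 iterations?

E′(u) = 2u
u₁ = 0.5 − 0.25·1 = 0.25
u₂ = 0.25 − 0.25·0.5 = 0.125
u₃ = 0.125 − 0.25·0.25 = 0.0625
E(0.0625) = 0.00390625

0.00390625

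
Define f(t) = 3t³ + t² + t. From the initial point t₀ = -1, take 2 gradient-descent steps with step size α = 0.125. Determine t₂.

-6.125

f′(t) = 9t² + 2t + 1
t₁ = -1 − 0.125·8 = -2
t₂ = -2 − 0.125·33 = -6.125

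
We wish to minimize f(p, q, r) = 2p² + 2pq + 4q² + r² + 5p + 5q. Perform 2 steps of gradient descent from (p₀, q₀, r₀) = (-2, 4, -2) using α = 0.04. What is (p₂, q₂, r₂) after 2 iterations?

∇f = (4p + 2q + 5, 2p + 8q + 5, 2r)
(p₁, q₁, r₁) = (-2, 4, -2) − 0.04·(5, 33, -4) = (-2.2, 2.68, -1.84)
(p₂, q₂, r₂) = (-2.2, 2.68, -1.84) − 0.04·(1.56, 22.04, -3.68) = (-2.2624, 1.7984, -1.6928)

(-2.2624, 1.7984, -1.6928)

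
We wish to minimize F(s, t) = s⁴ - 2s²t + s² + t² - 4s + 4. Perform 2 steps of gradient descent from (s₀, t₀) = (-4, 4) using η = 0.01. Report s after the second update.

∇F = (4s³ - 4st + 2s - 4, -2s² + 2t)
Step 1: at (-4, 4), ∇F = (-204, -24) → (-4, 4) − 0.01·(-204, -24) = (-1.96, 4.24)
Step 2: at (-1.96, 4.24), ∇F = (-4.796544, 0.7968) → (-1.96, 4.24) − 0.01·(-4.796544, 0.7968) = (-1.91203456, 4.232032)
s = -1.91203456

-1.91203456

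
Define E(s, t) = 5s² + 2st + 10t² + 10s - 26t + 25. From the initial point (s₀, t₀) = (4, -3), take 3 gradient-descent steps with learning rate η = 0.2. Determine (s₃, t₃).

∇E = (10s + 2t + 10, 2s + 20t - 26)
(s₁, t₁) = (4, -3) − 0.2·(44, -78) = (-4.8, 12.6)
(s₂, t₂) = (-4.8, 12.6) − 0.2·(-12.8, 216.4) = (-2.24, -30.68)
(s₃, t₃) = (-2.24, -30.68) − 0.2·(-73.76, -644.08) = (12.512, 98.136)

(12.512, 98.136)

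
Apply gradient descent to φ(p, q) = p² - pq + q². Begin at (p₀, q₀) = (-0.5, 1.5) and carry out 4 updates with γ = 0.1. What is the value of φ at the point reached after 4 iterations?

0.2805608325

∇φ = (2p - q, -p + 2q)
(p₁, q₁) = (-0.5, 1.5) − 0.1·(-2.5, 3.5) = (-0.25, 1.15)
(p₂, q₂) = (-0.25, 1.15) − 0.1·(-1.65, 2.55) = (-0.085, 0.895)
(p₃, q₃) = (-0.085, 0.895) − 0.1·(-1.065, 1.875) = (0.0215, 0.7075)
(p₄, q₄) = (0.0215, 0.7075) − 0.1·(-0.6645, 1.3935) = (0.08795, 0.56815)
φ(0.08795, 0.56815) = 0.2805608325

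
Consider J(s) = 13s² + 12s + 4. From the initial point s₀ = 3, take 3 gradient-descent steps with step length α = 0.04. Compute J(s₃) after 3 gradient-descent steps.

J′(s) = 26s + 12
s₁ = 3 − 0.04·90 = -0.6
s₂ = -0.6 − 0.04·(-3.6) = -0.456
s₃ = -0.456 − 0.04·0.144 = -0.46176
J(-0.46176) = 1.2307698688

1.2307698688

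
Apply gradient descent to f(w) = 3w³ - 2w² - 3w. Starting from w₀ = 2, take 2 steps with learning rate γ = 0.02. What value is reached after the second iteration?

f′(w) = 9w² - 4w - 3
w₁ = 2 − 0.02·25 = 1.5
w₂ = 1.5 − 0.02·11.25 = 1.275

1.275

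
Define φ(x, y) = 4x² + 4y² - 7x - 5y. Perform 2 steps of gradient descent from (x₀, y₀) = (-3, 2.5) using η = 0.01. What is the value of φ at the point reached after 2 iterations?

48.47762816

∇φ = (8x - 7, 8y - 5)
Step 1: at (-3, 2.5), ∇φ = (-31, 15) → (-3, 2.5) − 0.01·(-31, 15) = (-2.69, 2.35)
Step 2: at (-2.69, 2.35), ∇φ = (-28.52, 13.8) → (-2.69, 2.35) − 0.01·(-28.52, 13.8) = (-2.4048, 2.212)
φ(-2.4048, 2.212) = 48.47762816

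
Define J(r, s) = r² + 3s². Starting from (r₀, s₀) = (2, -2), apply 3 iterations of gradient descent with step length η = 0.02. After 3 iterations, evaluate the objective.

∇J = (2r, 6s)
Step 1: at (2, -2), ∇J = (4, -12) → (2, -2) − 0.02·(4, -12) = (1.92, -1.76)
Step 2: at (1.92, -1.76), ∇J = (3.84, -10.56) → (1.92, -1.76) − 0.02·(3.84, -10.56) = (1.8432, -1.5488)
Step 3: at (1.8432, -1.5488), ∇J = (3.6864, -9.2928) → (1.8432, -1.5488) − 0.02·(3.6864, -9.2928) = (1.769472, -1.362944)
J(1.769472, -1.362944) = 8.703880200192

8.703880200192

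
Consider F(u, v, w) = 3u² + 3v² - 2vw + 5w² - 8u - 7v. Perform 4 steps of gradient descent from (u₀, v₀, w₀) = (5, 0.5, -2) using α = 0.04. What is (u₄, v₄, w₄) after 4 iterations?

(2.55661312, 0.752672, -0.15624704)

∇F = (6u - 8, 6v - 2w - 7, -2v + 10w)
Step 1: at (5, 0.5, -2), ∇F = (22, 0, -21) → (5, 0.5, -2) − 0.04·(22, 0, -21) = (4.12, 0.5, -1.16)
Step 2: at (4.12, 0.5, -1.16), ∇F = (16.72, -1.68, -12.6) → (4.12, 0.5, -1.16) − 0.04·(16.72, -1.68, -12.6) = (3.4512, 0.5672, -0.656)
Step 3: at (3.4512, 0.5672, -0.656), ∇F = (12.7072, -2.2848, -7.6944) → (3.4512, 0.5672, -0.656) − 0.04·(12.7072, -2.2848, -7.6944) = (2.942912, 0.658592, -0.348224)
Step 4: at (2.942912, 0.658592, -0.348224), ∇F = (9.657472, -2.352, -4.799424) → (2.942912, 0.658592, -0.348224) − 0.04·(9.657472, -2.352, -4.799424) = (2.55661312, 0.752672, -0.15624704)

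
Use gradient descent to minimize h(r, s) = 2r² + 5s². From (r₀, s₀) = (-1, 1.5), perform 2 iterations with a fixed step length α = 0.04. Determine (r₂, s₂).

(-0.7056, 0.54)

∇h = (4r, 10s)
Step 1: at (-1, 1.5), ∇h = (-4, 15) → (-1, 1.5) − 0.04·(-4, 15) = (-0.84, 0.9)
Step 2: at (-0.84, 0.9), ∇h = (-3.36, 9) → (-0.84, 0.9) − 0.04·(-3.36, 9) = (-0.7056, 0.54)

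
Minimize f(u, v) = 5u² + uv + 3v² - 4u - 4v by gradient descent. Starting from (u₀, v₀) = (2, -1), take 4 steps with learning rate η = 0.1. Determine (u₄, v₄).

(0.3534, 0.5491)

∇f = (10u + v - 4, u + 6v - 4)
(u₁, v₁) = (2, -1) − 0.1·(15, -8) = (0.5, -0.2)
(u₂, v₂) = (0.5, -0.2) − 0.1·(0.8, -4.7) = (0.42, 0.27)
(u₃, v₃) = (0.42, 0.27) − 0.1·(0.47, -1.96) = (0.373, 0.466)
(u₄, v₄) = (0.373, 0.466) − 0.1·(0.196, -0.831) = (0.3534, 0.5491)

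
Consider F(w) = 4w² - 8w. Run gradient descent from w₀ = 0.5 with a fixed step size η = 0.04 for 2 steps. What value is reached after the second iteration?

F′(w) = 8w - 8
w₁ = 0.5 − 0.04·(-4) = 0.66
w₂ = 0.66 − 0.04·(-2.72) = 0.7688

0.7688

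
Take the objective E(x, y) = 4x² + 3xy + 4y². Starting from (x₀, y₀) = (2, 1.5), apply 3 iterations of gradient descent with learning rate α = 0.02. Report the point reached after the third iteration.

(1.012716, 0.648216)

∇E = (8x + 3y, 3x + 8y)
Step 1: at (2, 1.5), ∇E = (20.5, 18) → (2, 1.5) − 0.02·(20.5, 18) = (1.59, 1.14)
Step 2: at (1.59, 1.14), ∇E = (16.14, 13.89) → (1.59, 1.14) − 0.02·(16.14, 13.89) = (1.2672, 0.8622)
Step 3: at (1.2672, 0.8622), ∇E = (12.7242, 10.6992) → (1.2672, 0.8622) − 0.02·(12.7242, 10.6992) = (1.012716, 0.648216)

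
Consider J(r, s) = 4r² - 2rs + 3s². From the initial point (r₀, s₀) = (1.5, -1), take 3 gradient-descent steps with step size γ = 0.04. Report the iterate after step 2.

(0.588, -0.4112)

∇J = (8r - 2s, -2r + 6s)
(r₁, s₁) = (1.5, -1) − 0.04·(14, -9) = (0.94, -0.64)
(r₂, s₂) = (0.94, -0.64) − 0.04·(8.8, -5.72) = (0.588, -0.4112)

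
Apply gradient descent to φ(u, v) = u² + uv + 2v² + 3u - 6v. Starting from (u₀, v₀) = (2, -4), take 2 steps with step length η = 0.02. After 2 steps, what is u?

∇φ = (2u + v + 3, u + 4v - 6)
(u₁, v₁) = (2, -4) − 0.02·(3, -20) = (1.94, -3.6)
(u₂, v₂) = (1.94, -3.6) − 0.02·(3.28, -18.46) = (1.8744, -3.2308)
u = 1.8744

1.8744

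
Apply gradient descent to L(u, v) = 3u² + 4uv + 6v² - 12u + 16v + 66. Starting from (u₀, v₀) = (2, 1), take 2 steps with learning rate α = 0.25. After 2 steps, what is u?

10.5

∇L = (6u + 4v - 12, 4u + 12v + 16)
(u₁, v₁) = (2, 1) − 0.25·(4, 36) = (1, -8)
(u₂, v₂) = (1, -8) − 0.25·(-38, -76) = (10.5, 11)
u = 10.5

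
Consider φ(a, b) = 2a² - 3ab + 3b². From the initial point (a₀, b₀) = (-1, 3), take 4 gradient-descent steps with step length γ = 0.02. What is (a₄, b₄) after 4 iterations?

(-0.206692, 1.67502)

∇φ = (4a - 3b, -3a + 6b)
Step 1: at (-1, 3), ∇φ = (-13, 21) → (-1, 3) − 0.02·(-13, 21) = (-0.74, 2.58)
Step 2: at (-0.74, 2.58), ∇φ = (-10.7, 17.7) → (-0.74, 2.58) − 0.02·(-10.7, 17.7) = (-0.526, 2.226)
Step 3: at (-0.526, 2.226), ∇φ = (-8.782, 14.934) → (-0.526, 2.226) − 0.02·(-8.782, 14.934) = (-0.35036, 1.92732)
Step 4: at (-0.35036, 1.92732), ∇φ = (-7.1834, 12.615) → (-0.35036, 1.92732) − 0.02·(-7.1834, 12.615) = (-0.206692, 1.67502)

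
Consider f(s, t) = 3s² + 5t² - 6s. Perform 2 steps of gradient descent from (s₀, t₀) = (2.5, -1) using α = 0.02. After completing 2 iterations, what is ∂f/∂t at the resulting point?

-6.4

∇f = (6s - 6, 10t)
(s₁, t₁) = (2.5, -1) − 0.02·(9, -10) = (2.32, -0.8)
(s₂, t₂) = (2.32, -0.8) − 0.02·(7.92, -8) = (2.1616, -0.64)
∂f/∂t at (2.1616, -0.64) = -6.4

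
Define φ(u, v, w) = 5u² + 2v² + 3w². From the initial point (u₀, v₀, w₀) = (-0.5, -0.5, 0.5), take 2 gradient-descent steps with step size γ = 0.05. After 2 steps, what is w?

0.245

∇φ = (10u, 4v, 6w)
Step 1: at (-0.5, -0.5, 0.5), ∇φ = (-5, -2, 3) → (-0.5, -0.5, 0.5) − 0.05·(-5, -2, 3) = (-0.25, -0.4, 0.35)
Step 2: at (-0.25, -0.4, 0.35), ∇φ = (-2.5, -1.6, 2.1) → (-0.25, -0.4, 0.35) − 0.05·(-2.5, -1.6, 2.1) = (-0.125, -0.32, 0.245)
w = 0.245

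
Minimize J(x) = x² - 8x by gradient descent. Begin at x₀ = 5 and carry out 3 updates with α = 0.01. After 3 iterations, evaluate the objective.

J′(x) = 2x - 8
Step 1: J′(5) = 2; x₁ = 5 − 0.01·2 = 4.98
Step 2: J′(4.98) = 1.96; x₂ = 4.98 − 0.01·1.96 = 4.9604
Step 3: J′(4.9604) = 1.9208; x₃ = 4.9604 − 0.01·1.9208 = 4.941192
J(4.941192) = -15.114157619136

-15.114157619136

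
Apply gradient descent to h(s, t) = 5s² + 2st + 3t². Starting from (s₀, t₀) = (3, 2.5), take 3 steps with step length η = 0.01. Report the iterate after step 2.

∇h = (10s + 2t, 2s + 6t)
(s₁, t₁) = (3, 2.5) − 0.01·(35, 21) = (2.65, 2.29)
(s₂, t₂) = (2.65, 2.29) − 0.01·(31.08, 19.04) = (2.3392, 2.0996)

(2.3392, 2.0996)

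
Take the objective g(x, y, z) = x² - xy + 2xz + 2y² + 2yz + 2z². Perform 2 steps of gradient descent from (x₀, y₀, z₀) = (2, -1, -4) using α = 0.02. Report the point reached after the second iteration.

∇g = (2x - y + 2z, -x + 4y + 2z, 2x + 2y + 4z)
(x₁, y₁, z₁) = (2, -1, -4) − 0.02·(-3, -14, -14) = (2.06, -0.72, -3.72)
(x₂, y₂, z₂) = (2.06, -0.72, -3.72) − 0.02·(-2.6, -12.38, -12.2) = (2.112, -0.4724, -3.476)

(2.112, -0.4724, -3.476)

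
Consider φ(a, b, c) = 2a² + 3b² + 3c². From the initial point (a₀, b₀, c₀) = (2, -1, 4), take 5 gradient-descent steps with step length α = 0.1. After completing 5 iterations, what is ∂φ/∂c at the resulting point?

∇φ = (4a, 6b, 6c)
Step 1: at (2, -1, 4), ∇φ = (8, -6, 24) → (2, -1, 4) − 0.1·(8, -6, 24) = (1.2, -0.4, 1.6)
Step 2: at (1.2, -0.4, 1.6), ∇φ = (4.8, -2.4, 9.6) → (1.2, -0.4, 1.6) − 0.1·(4.8, -2.4, 9.6) = (0.72, -0.16, 0.64)
Step 3: at (0.72, -0.16, 0.64), ∇φ = (2.88, -0.96, 3.84) → (0.72, -0.16, 0.64) − 0.1·(2.88, -0.96, 3.84) = (0.432, -0.064, 0.256)
Step 4: at (0.432, -0.064, 0.256), ∇φ = (1.728, -0.384, 1.536) → (0.432, -0.064, 0.256) − 0.1·(1.728, -0.384, 1.536) = (0.2592, -0.0256, 0.1024)
Step 5: at (0.2592, -0.0256, 0.1024), ∇φ = (1.0368, -0.1536, 0.6144) → (0.2592, -0.0256, 0.1024) − 0.1·(1.0368, -0.1536, 0.6144) = (0.15552, -0.01024, 0.04096)
∂φ/∂c at (0.15552, -0.01024, 0.04096) = 0.24576

0.24576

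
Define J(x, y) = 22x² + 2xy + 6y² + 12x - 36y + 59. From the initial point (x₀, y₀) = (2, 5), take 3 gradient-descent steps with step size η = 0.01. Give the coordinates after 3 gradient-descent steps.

∇J = (44x + 2y + 12, 2x + 12y - 36)
(x₁, y₁) = (2, 5) − 0.01·(110, 28) = (0.9, 4.72)
(x₂, y₂) = (0.9, 4.72) − 0.01·(61.04, 22.44) = (0.2896, 4.4956)
(x₃, y₃) = (0.2896, 4.4956) − 0.01·(33.7336, 18.5264) = (-0.047736, 4.310336)

(-0.047736, 4.310336)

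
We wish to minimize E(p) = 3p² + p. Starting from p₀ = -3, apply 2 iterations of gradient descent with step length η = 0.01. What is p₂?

-2.6702

E′(p) = 6p + 1
p₁ = -3 − 0.01·(-17) = -2.83
p₂ = -2.83 − 0.01·(-15.98) = -2.6702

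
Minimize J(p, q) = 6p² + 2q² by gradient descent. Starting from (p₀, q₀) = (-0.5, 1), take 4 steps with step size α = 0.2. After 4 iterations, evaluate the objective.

22.13684096

∇J = (12p, 4q)
Step 1: at (-0.5, 1), ∇J = (-6, 4) → (-0.5, 1) − 0.2·(-6, 4) = (0.7, 0.2)
Step 2: at (0.7, 0.2), ∇J = (8.4, 0.8) → (0.7, 0.2) − 0.2·(8.4, 0.8) = (-0.98, 0.04)
Step 3: at (-0.98, 0.04), ∇J = (-11.76, 0.16) → (-0.98, 0.04) − 0.2·(-11.76, 0.16) = (1.372, 0.008)
Step 4: at (1.372, 0.008), ∇J = (16.464, 0.032) → (1.372, 0.008) − 0.2·(16.464, 0.032) = (-1.9208, 0.0016)
J(-1.9208, 0.0016) = 22.13684096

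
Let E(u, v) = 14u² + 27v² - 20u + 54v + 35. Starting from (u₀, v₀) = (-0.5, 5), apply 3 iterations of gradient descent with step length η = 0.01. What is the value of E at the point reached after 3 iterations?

∇E = (28u - 20, 54v + 54)
Step 1: at (-0.5, 5), ∇E = (-34, 324) → (-0.5, 5) − 0.01·(-34, 324) = (-0.16, 1.76)
Step 2: at (-0.16, 1.76), ∇E = (-24.48, 149.04) → (-0.16, 1.76) − 0.01·(-24.48, 149.04) = (0.0848, 0.2696)
Step 3: at (0.0848, 0.2696), ∇E = (-17.6256, 68.5584) → (0.0848, 0.2696) − 0.01·(-17.6256, 68.5584) = (0.261056, -0.415984)
E(0.261056, -0.415984) = 12.941999874816

12.941999874816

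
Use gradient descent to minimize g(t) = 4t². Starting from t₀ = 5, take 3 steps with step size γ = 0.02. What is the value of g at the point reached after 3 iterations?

35.1298031616

g′(t) = 8t
t₁ = 5 − 0.02·40 = 4.2
t₂ = 4.2 − 0.02·33.6 = 3.528
t₃ = 3.528 − 0.02·28.224 = 2.96352
g(2.96352) = 35.1298031616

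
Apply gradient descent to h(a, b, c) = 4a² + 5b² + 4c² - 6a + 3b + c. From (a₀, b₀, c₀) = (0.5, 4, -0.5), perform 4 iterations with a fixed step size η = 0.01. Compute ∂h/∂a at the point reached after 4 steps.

∇h = (8a - 6, 10b + 3, 8c + 1)
Step 1: at (0.5, 4, -0.5), ∇h = (-2, 43, -3) → (0.5, 4, -0.5) − 0.01·(-2, 43, -3) = (0.52, 3.57, -0.47)
Step 2: at (0.52, 3.57, -0.47), ∇h = (-1.84, 38.7, -2.76) → (0.52, 3.57, -0.47) − 0.01·(-1.84, 38.7, -2.76) = (0.5384, 3.183, -0.4424)
Step 3: at (0.5384, 3.183, -0.4424), ∇h = (-1.6928, 34.83, -2.5392) → (0.5384, 3.183, -0.4424) − 0.01·(-1.6928, 34.83, -2.5392) = (0.555328, 2.8347, -0.417008)
Step 4: at (0.555328, 2.8347, -0.417008), ∇h = (-1.557376, 31.347, -2.336064) → (0.555328, 2.8347, -0.417008) − 0.01·(-1.557376, 31.347, -2.336064) = (0.57090176, 2.52123, -0.39364736)
∂h/∂a at (0.57090176, 2.52123, -0.39364736) = -1.43278592

-1.43278592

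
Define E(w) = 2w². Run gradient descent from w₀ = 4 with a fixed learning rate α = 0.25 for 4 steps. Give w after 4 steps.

E′(w) = 4w
Step 1: E′(4) = 16; w₁ = 4 − 0.25·16 = 0
Step 2: E′(0) = 0; w₂ = 0 − 0.25·0 = 0
Step 3: E′(0) = 0; w₃ = 0 − 0.25·0 = 0
Step 4: E′(0) = 0; w₄ = 0 − 0.25·0 = 0

0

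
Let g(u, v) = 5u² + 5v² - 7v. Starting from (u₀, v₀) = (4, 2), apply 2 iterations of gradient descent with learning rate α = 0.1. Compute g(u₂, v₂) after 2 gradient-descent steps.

∇g = (10u, 10v - 7)
Step 1: at (4, 2), ∇g = (40, 13) → (4, 2) − 0.1·(40, 13) = (0, 0.7)
Step 2: at (0, 0.7), ∇g = (0, 0) → (0, 0.7) − 0.1·(0, 0) = (0, 0.7)
g(0, 0.7) = -2.45

-2.45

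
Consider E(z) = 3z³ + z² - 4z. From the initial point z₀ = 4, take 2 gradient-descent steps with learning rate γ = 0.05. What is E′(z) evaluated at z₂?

E′(z) = 9z² + 2z - 4
z₁ = 4 − 0.05·148 = -3.4
z₂ = -3.4 − 0.05·93.24 = -8.062
E′(z) at (-8.062) = 564.838596

564.838596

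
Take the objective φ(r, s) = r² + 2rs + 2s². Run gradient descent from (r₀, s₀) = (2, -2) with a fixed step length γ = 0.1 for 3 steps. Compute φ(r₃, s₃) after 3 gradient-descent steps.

1.809664

∇φ = (2r + 2s, 2r + 4s)
(r₁, s₁) = (2, -2) − 0.1·(0, -4) = (2, -1.6)
(r₂, s₂) = (2, -1.6) − 0.1·(0.8, -2.4) = (1.92, -1.36)
(r₃, s₃) = (1.92, -1.36) − 0.1·(1.12, -1.6) = (1.808, -1.2)
φ(1.808, -1.2) = 1.809664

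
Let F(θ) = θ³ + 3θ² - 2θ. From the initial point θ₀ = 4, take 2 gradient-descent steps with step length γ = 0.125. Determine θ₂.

-9.3984375

F′(θ) = 3θ² + 6θ - 2
θ₁ = 4 − 0.125·70 = -4.75
θ₂ = -4.75 − 0.125·37.1875 = -9.3984375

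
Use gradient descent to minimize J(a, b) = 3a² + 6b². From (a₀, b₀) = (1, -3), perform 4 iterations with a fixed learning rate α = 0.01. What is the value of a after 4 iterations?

0.78074896

∇J = (6a, 12b)
Step 1: at (1, -3), ∇J = (6, -36) → (1, -3) − 0.01·(6, -36) = (0.94, -2.64)
Step 2: at (0.94, -2.64), ∇J = (5.64, -31.68) → (0.94, -2.64) − 0.01·(5.64, -31.68) = (0.8836, -2.3232)
Step 3: at (0.8836, -2.3232), ∇J = (5.3016, -27.8784) → (0.8836, -2.3232) − 0.01·(5.3016, -27.8784) = (0.830584, -2.044416)
Step 4: at (0.830584, -2.044416), ∇J = (4.983504, -24.532992) → (0.830584, -2.044416) − 0.01·(4.983504, -24.532992) = (0.78074896, -1.79908608)
a = 0.78074896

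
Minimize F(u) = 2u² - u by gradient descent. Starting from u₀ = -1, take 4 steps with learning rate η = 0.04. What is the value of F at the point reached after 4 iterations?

0.64961215971328

F′(u) = 4u - 1
u₁ = -1 − 0.04·(-5) = -0.8
u₂ = -0.8 − 0.04·(-4.2) = -0.632
u₃ = -0.632 − 0.04·(-3.528) = -0.49088
u₄ = -0.49088 − 0.04·(-2.96352) = -0.3723392
F(-0.3723392) = 0.64961215971328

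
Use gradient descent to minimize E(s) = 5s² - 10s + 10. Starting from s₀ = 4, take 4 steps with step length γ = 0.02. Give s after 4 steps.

E′(s) = 10s - 10
Step 1: E′(4) = 30; s₁ = 4 − 0.02·30 = 3.4
Step 2: E′(3.4) = 24; s₂ = 3.4 − 0.02·24 = 2.92
Step 3: E′(2.92) = 19.2; s₃ = 2.92 − 0.02·19.2 = 2.536
Step 4: E′(2.536) = 15.36; s₄ = 2.536 − 0.02·15.36 = 2.2288

2.2288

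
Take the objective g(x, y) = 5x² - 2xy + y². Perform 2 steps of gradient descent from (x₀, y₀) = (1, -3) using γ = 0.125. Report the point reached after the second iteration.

∇g = (10x - 2y, -2x + 2y)
Step 1: at (1, -3), ∇g = (16, -8) → (1, -3) − 0.125·(16, -8) = (-1, -2)
Step 2: at (-1, -2), ∇g = (-6, -2) → (-1, -2) − 0.125·(-6, -2) = (-0.25, -1.75)

(-0.25, -1.75)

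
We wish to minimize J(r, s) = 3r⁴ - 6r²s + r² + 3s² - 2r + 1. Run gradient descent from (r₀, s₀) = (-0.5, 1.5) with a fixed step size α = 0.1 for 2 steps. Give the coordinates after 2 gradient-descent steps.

(-0.38615, 0.8415)

∇J = (12r³ - 12rs + 2r - 2, -6r² + 6s)
(r₁, s₁) = (-0.5, 1.5) − 0.1·(4.5, 7.5) = (-0.95, 0.75)
(r₂, s₂) = (-0.95, 0.75) − 0.1·(-5.6385, -0.915) = (-0.38615, 0.8415)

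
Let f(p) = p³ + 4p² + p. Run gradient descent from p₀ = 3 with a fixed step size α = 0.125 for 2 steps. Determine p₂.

-4.71875

f′(p) = 3p² + 8p + 1
p₁ = 3 − 0.125·52 = -3.5
p₂ = -3.5 − 0.125·9.75 = -4.71875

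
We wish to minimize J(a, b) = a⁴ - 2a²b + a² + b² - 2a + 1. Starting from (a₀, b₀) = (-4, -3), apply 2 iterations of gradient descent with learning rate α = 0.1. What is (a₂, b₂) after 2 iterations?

∇J = (4a³ - 4ab + 2a - 2, -2a² + 2b)
Step 1: at (-4, -3), ∇J = (-314, -38) → (-4, -3) − 0.1·(-314, -38) = (27.4, 0.8)
Step 2: at (27.4, 0.8), ∇J = (82248.416, -1499.92) → (27.4, 0.8) − 0.1·(82248.416, -1499.92) = (-8197.4416, 150.792)

(-8197.4416, 150.792)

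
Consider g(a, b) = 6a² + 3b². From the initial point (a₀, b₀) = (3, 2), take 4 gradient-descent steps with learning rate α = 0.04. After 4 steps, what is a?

0.21934848

∇g = (12a, 6b)
(a₁, b₁) = (3, 2) − 0.04·(36, 12) = (1.56, 1.52)
(a₂, b₂) = (1.56, 1.52) − 0.04·(18.72, 9.12) = (0.8112, 1.1552)
(a₃, b₃) = (0.8112, 1.1552) − 0.04·(9.7344, 6.9312) = (0.421824, 0.877952)
(a₄, b₄) = (0.421824, 0.877952) − 0.04·(5.061888, 5.267712) = (0.21934848, 0.66724352)
a = 0.21934848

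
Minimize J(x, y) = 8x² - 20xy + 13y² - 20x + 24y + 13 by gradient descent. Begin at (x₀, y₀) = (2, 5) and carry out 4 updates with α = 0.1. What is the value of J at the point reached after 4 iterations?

2487217.3964416

∇J = (16x - 20y - 20, -20x + 26y + 24)
(x₁, y₁) = (2, 5) − 0.1·(-88, 114) = (10.8, -6.4)
(x₂, y₂) = (10.8, -6.4) − 0.1·(280.8, -358.4) = (-17.28, 29.44)
(x₃, y₃) = (-17.28, 29.44) − 0.1·(-885.28, 1135.04) = (71.248, -84.064)
(x₄, y₄) = (71.248, -84.064) − 0.1·(2801.248, -3586.624) = (-208.8768, 274.5984)
J(-208.8768, 274.5984) = 2487217.3964416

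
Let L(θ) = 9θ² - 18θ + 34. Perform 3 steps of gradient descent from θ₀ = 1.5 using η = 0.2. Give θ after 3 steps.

-7.788

L′(θ) = 18θ - 18
θ₁ = 1.5 − 0.2·9 = -0.3
θ₂ = -0.3 − 0.2·(-23.4) = 4.38
θ₃ = 4.38 − 0.2·60.84 = -7.788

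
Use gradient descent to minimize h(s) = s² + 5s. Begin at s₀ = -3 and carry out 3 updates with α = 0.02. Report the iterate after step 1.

h′(s) = 2s + 5
Step 1: h′(-3) = -1; s₁ = -3 − 0.02·(-1) = -2.98

-2.98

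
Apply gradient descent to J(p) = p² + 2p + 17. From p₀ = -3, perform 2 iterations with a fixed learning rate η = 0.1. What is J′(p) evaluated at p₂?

J′(p) = 2p + 2
p₁ = -3 − 0.1·(-4) = -2.6
p₂ = -2.6 − 0.1·(-3.2) = -2.28
J′(p) at (-2.28) = -2.56

-2.56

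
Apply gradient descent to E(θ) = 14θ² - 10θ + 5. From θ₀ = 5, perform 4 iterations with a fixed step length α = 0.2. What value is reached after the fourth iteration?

E′(θ) = 28θ - 10
Step 1: E′(5) = 130; θ₁ = 5 − 0.2·130 = -21
Step 2: E′(-21) = -598; θ₂ = -21 − 0.2·(-598) = 98.6
Step 3: E′(98.6) = 2750.8; θ₃ = 98.6 − 0.2·2750.8 = -451.56
Step 4: E′(-451.56) = -12653.68; θ₄ = -451.56 − 0.2·(-12653.68) = 2079.176

2079.176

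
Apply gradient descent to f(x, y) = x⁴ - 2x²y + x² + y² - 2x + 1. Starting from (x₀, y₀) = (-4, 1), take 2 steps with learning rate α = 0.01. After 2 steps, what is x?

-1.393

∇f = (4x³ - 4xy + 2x - 2, -2x² + 2y)
(x₁, y₁) = (-4, 1) − 0.01·(-250, -30) = (-1.5, 1.3)
(x₂, y₂) = (-1.5, 1.3) − 0.01·(-10.7, -1.9) = (-1.393, 1.319)
x = -1.393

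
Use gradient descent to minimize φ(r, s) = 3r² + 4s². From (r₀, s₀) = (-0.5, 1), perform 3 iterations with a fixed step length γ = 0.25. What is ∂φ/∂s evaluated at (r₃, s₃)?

∇φ = (6r, 8s)
Step 1: at (-0.5, 1), ∇φ = (-3, 8) → (-0.5, 1) − 0.25·(-3, 8) = (0.25, -1)
Step 2: at (0.25, -1), ∇φ = (1.5, -8) → (0.25, -1) − 0.25·(1.5, -8) = (-0.125, 1)
Step 3: at (-0.125, 1), ∇φ = (-0.75, 8) → (-0.125, 1) − 0.25·(-0.75, 8) = (0.0625, -1)
∂φ/∂s at (0.0625, -1) = -8

-8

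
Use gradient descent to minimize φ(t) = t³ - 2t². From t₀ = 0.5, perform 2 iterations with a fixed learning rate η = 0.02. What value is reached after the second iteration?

0.5504625

φ′(t) = 3t² - 4t
t₁ = 0.5 − 0.02·(-1.25) = 0.525
t₂ = 0.525 − 0.02·(-1.273125) = 0.5504625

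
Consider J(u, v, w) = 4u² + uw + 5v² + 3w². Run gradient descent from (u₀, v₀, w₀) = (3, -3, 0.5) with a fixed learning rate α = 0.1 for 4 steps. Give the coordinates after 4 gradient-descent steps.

∇J = (8u + w, 10v, u + 6w)
Step 1: at (3, -3, 0.5), ∇J = (24.5, -30, 6) → (3, -3, 0.5) − 0.1·(24.5, -30, 6) = (0.55, 0, -0.1)
Step 2: at (0.55, 0, -0.1), ∇J = (4.3, 0, -0.05) → (0.55, 0, -0.1) − 0.1·(4.3, 0, -0.05) = (0.12, 0, -0.095)
Step 3: at (0.12, 0, -0.095), ∇J = (0.865, 0, -0.45) → (0.12, 0, -0.095) − 0.1·(0.865, 0, -0.45) = (0.0335, 0, -0.05)
Step 4: at (0.0335, 0, -0.05), ∇J = (0.218, 0, -0.2665) → (0.0335, 0, -0.05) − 0.1·(0.218, 0, -0.2665) = (0.0117, 0, -0.02335)

(0.0117, 0, -0.02335)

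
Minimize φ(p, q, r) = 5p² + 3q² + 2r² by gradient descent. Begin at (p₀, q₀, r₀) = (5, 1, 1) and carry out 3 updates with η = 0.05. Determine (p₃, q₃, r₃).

(0.625, 0.343, 0.512)

∇φ = (10p, 6q, 4r)
Step 1: at (5, 1, 1), ∇φ = (50, 6, 4) → (5, 1, 1) − 0.05·(50, 6, 4) = (2.5, 0.7, 0.8)
Step 2: at (2.5, 0.7, 0.8), ∇φ = (25, 4.2, 3.2) → (2.5, 0.7, 0.8) − 0.05·(25, 4.2, 3.2) = (1.25, 0.49, 0.64)
Step 3: at (1.25, 0.49, 0.64), ∇φ = (12.5, 2.94, 2.56) → (1.25, 0.49, 0.64) − 0.05·(12.5, 2.94, 2.56) = (0.625, 0.343, 0.512)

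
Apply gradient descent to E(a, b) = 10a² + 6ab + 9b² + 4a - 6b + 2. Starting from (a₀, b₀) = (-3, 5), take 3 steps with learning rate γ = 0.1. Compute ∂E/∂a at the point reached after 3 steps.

∇E = (20a + 6b + 4, 6a + 18b - 6)
Step 1: at (-3, 5), ∇E = (-26, 66) → (-3, 5) − 0.1·(-26, 66) = (-0.4, -1.6)
Step 2: at (-0.4, -1.6), ∇E = (-13.6, -37.2) → (-0.4, -1.6) − 0.1·(-13.6, -37.2) = (0.96, 2.12)
Step 3: at (0.96, 2.12), ∇E = (35.92, 37.92) → (0.96, 2.12) − 0.1·(35.92, 37.92) = (-2.632, -1.672)
∂E/∂a at (-2.632, -1.672) = -58.672

-58.672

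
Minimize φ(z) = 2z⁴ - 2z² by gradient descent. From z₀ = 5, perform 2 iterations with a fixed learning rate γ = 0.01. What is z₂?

φ′(z) = 8z³ - 4z
Step 1: φ′(5) = 980; z₁ = 5 − 0.01·980 = -4.8
Step 2: φ′(-4.8) = -865.536; z₂ = -4.8 − 0.01·(-865.536) = 3.85536

3.85536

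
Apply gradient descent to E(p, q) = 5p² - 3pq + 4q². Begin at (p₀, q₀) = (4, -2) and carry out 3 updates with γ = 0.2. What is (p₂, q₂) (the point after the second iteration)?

(7.36, -5.28)

∇E = (10p - 3q, -3p + 8q)
(p₁, q₁) = (4, -2) − 0.2·(46, -28) = (-5.2, 3.6)
(p₂, q₂) = (-5.2, 3.6) − 0.2·(-62.8, 44.4) = (7.36, -5.28)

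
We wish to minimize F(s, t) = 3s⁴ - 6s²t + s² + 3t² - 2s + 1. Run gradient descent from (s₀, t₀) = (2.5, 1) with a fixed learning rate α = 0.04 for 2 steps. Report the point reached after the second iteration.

(21.13460224, 5.405536)

∇F = (12s³ - 12st + 2s - 2, -6s² + 6t)
(s₁, t₁) = (2.5, 1) − 0.04·(160.5, -31.5) = (-3.92, 2.26)
(s₂, t₂) = (-3.92, 2.26) − 0.04·(-626.365056, -78.6384) = (21.13460224, 5.405536)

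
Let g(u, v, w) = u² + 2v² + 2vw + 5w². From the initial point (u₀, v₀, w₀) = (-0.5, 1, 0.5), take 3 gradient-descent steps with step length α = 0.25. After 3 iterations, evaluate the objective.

∇g = (2u, 4v + 2w, 2v + 10w)
(u₁, v₁, w₁) = (-0.5, 1, 0.5) − 0.25·(-1, 5, 7) = (-0.25, -0.25, -1.25)
(u₂, v₂, w₂) = (-0.25, -0.25, -1.25) − 0.25·(-0.5, -3.5, -13) = (-0.125, 0.625, 2)
(u₃, v₃, w₃) = (-0.125, 0.625, 2) − 0.25·(-0.25, 6.5, 21.25) = (-0.0625, -1, -3.3125)
g(-0.0625, -1, -3.3125) = 63.4921875

63.4921875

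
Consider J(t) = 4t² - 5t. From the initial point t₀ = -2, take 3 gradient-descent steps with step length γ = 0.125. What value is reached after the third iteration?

0.625

J′(t) = 8t - 5
t₁ = -2 − 0.125·(-21) = 0.625
t₂ = 0.625 − 0.125·0 = 0.625
t₃ = 0.625 − 0.125·0 = 0.625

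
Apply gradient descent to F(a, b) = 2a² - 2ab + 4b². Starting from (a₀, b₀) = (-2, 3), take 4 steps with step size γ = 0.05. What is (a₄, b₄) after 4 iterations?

(-0.4558, 0.1839)

∇F = (4a - 2b, -2a + 8b)
Step 1: at (-2, 3), ∇F = (-14, 28) → (-2, 3) − 0.05·(-14, 28) = (-1.3, 1.6)
Step 2: at (-1.3, 1.6), ∇F = (-8.4, 15.4) → (-1.3, 1.6) − 0.05·(-8.4, 15.4) = (-0.88, 0.83)
Step 3: at (-0.88, 0.83), ∇F = (-5.18, 8.4) → (-0.88, 0.83) − 0.05·(-5.18, 8.4) = (-0.621, 0.41)
Step 4: at (-0.621, 0.41), ∇F = (-3.304, 4.522) → (-0.621, 0.41) − 0.05·(-3.304, 4.522) = (-0.4558, 0.1839)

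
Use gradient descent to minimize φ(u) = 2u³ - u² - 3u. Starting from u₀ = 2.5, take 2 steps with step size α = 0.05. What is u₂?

0.9623125

φ′(u) = 6u² - 2u - 3
Step 1: φ′(2.5) = 29.5; u₁ = 2.5 − 0.05·29.5 = 1.025
Step 2: φ′(1.025) = 1.25375; u₂ = 1.025 − 0.05·1.25375 = 0.9623125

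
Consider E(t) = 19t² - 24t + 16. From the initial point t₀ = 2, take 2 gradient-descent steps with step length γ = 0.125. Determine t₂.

19.875

E′(t) = 38t - 24
Step 1: E′(2) = 52; t₁ = 2 − 0.125·52 = -4.5
Step 2: E′(-4.5) = -195; t₂ = -4.5 − 0.125·(-195) = 19.875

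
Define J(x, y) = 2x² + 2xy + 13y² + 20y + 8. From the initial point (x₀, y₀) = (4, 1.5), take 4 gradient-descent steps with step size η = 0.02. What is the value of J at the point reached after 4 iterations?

∇J = (4x + 2y, 2x + 26y + 20)
Step 1: at (4, 1.5), ∇J = (19, 67) → (4, 1.5) − 0.02·(19, 67) = (3.62, 0.16)
Step 2: at (3.62, 0.16), ∇J = (14.8, 31.4) → (3.62, 0.16) − 0.02·(14.8, 31.4) = (3.324, -0.468)
Step 3: at (3.324, -0.468), ∇J = (12.36, 14.48) → (3.324, -0.468) − 0.02·(12.36, 14.48) = (3.0768, -0.7576)
Step 4: at (3.0768, -0.7576), ∇J = (10.792, 6.456) → (3.0768, -0.7576) − 0.02·(10.792, 6.456) = (2.86096, -0.88672)
J(2.86096, -0.88672) = 11.783584

11.783584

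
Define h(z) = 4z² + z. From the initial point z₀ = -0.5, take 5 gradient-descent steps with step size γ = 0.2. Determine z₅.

h′(z) = 8z + 1
z₁ = -0.5 − 0.2·(-3) = 0.1
z₂ = 0.1 − 0.2·1.8 = -0.26
z₃ = -0.26 − 0.2·(-1.08) = -0.044
z₄ = -0.044 − 0.2·0.648 = -0.1736
z₅ = -0.1736 − 0.2·(-0.3888) = -0.09584

-0.09584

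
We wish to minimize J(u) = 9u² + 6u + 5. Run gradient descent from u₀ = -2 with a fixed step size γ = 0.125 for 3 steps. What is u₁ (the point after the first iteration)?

J′(u) = 18u + 6
u₁ = -2 − 0.125·(-30) = 1.75

1.75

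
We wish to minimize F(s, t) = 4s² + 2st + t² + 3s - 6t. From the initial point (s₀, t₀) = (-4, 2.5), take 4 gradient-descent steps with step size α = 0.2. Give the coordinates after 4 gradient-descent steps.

(-2.176, 3.9592)

∇F = (8s + 2t + 3, 2s + 2t - 6)
(s₁, t₁) = (-4, 2.5) − 0.2·(-24, -9) = (0.8, 4.3)
(s₂, t₂) = (0.8, 4.3) − 0.2·(18, 4.2) = (-2.8, 3.46)
(s₃, t₃) = (-2.8, 3.46) − 0.2·(-12.48, -4.68) = (-0.304, 4.396)
(s₄, t₄) = (-0.304, 4.396) − 0.2·(9.36, 2.184) = (-2.176, 3.9592)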